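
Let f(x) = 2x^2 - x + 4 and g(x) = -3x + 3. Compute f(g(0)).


g(0) = 3
f(3) = 2*(3)^2 - 1*(3) + 4 = 19

19


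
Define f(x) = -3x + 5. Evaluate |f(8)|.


f(8) = -19
|-19| = 19

19


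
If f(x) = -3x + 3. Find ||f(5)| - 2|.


f(5) = -12
|-12| = 12
|12 - 2| = 10

10


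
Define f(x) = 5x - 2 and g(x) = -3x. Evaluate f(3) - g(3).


f(3) = 13
g(3) = -9
Difference = 22

22


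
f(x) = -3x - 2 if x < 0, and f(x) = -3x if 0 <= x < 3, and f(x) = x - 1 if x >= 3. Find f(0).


0 satisfies 0 <= x < 3
f(0) = 0

0


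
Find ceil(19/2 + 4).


19/2 = 9.5
9.5 + 4 = 13.5
ceil(13.5) = 14

14


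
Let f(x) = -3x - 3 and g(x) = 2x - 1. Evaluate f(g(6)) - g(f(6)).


7


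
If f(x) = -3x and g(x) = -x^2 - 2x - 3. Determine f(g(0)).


g(0) = -3
f(-3) = 9

9


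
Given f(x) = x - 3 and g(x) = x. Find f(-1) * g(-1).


f(-1) = -4
g(-1) = -1
Product = 4

4


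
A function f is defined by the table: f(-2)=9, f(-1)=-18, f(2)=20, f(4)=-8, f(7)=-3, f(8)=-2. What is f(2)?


Reading from the table at x = 2

20


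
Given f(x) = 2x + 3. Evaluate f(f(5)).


f(5) = 13
f(13) = 29

29


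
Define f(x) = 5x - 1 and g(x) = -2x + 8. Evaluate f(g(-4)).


g(-4) = 16
f(16) = 79

79


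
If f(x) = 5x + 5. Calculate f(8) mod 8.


f(8) = 45
45 mod 8 = 5

5


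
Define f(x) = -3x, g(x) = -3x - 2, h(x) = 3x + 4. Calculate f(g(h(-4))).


h(-4) = -8
g(-8) = 22
f(22) = -66

-66


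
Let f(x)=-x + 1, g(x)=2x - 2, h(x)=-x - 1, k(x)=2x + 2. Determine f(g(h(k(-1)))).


k(-1) = 0
h(0) = -1
g(-1) = -4
f(-4) = 5

5


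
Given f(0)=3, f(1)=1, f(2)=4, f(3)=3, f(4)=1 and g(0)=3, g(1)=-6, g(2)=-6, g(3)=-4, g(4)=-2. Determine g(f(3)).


f(3) = 3
g(3) = -4

-4


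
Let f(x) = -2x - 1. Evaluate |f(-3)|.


f(-3) = 5
|5| = 5

5


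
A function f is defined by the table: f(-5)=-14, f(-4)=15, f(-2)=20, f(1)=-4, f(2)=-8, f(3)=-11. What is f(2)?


-8


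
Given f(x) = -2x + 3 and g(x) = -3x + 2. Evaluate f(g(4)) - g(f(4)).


f(g(4)) = 23
g(f(4)) = 17
Difference = 6

6


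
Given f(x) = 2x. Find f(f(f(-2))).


-16


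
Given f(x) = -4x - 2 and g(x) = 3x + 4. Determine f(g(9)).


g(9) = 31
f(31) = -126

-126


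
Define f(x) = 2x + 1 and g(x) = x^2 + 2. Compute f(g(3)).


g(3) = 11
f(11) = 23

23


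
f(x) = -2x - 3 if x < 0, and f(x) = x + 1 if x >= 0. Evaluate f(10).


10 satisfies x >= 0
f(10) = 11

11


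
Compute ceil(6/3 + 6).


8


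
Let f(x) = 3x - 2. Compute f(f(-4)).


f(-4) = -14
f(-14) = -44

-44


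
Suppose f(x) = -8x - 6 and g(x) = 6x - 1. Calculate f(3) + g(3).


f(3) = -30
g(3) = 17
Sum = -13

-13


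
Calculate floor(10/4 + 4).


6


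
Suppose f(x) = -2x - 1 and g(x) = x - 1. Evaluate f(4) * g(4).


-27


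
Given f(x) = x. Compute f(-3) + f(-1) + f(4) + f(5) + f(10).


f(-3) = -3
f(-1) = -1
f(4) = 4
f(5) = 5
f(10) = 10
Sum = 15

15


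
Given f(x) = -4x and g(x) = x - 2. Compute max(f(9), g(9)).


f(9) = -36
g(9) = 7
max = 7

7


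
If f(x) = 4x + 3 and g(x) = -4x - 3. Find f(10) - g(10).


f(10) = 43
g(10) = -43
Difference = 86

86


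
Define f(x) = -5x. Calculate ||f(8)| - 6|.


f(8) = -40
|-40| = 40
|40 - 6| = 34

34


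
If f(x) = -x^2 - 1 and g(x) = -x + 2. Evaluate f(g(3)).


-2


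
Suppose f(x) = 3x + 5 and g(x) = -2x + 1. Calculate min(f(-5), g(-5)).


f(-5) = -10
g(-5) = 11
min = -10

-10


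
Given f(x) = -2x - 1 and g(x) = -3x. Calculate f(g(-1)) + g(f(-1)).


f(g(-1)) = -7
g(f(-1)) = -3
Sum = -10

-10


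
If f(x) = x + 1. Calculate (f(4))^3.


f(4) = 5
(5)^3 = 125

125


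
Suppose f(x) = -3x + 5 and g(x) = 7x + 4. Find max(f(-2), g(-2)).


f(-2) = 11
g(-2) = -10
max = 11

11


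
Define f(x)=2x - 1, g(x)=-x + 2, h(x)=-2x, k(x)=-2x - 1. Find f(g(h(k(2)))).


k(2) = -5
h(-5) = 10
g(10) = -8
f(-8) = -17

-17


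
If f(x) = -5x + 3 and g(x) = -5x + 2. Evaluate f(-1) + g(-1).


f(-1) = 8
g(-1) = 7
Sum = 15

15


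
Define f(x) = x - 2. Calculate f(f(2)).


-2


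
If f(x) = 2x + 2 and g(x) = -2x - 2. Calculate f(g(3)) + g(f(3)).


f(g(3)) = -14
g(f(3)) = -18
Sum = -32

-32


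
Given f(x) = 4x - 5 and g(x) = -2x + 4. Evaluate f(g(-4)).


g(-4) = 12
f(12) = 43

43


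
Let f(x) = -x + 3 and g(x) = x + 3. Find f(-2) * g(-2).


f(-2) = 5
g(-2) = 1
Product = 5

5


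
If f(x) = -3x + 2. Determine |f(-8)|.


f(-8) = 26
|26| = 26

26


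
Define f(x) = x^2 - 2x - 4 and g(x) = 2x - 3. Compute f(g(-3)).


g(-3) = -9
f(-9) = 1*(-9)^2 - 2*(-9) - 4 = 95

95


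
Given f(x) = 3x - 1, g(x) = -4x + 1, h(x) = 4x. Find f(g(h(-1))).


h(-1) = -4
g(-4) = 17
f(17) = 50

50


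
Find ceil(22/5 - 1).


22/5 = 4.4
4.4 - 1 = 3.4
ceil(3.4) = 4

4


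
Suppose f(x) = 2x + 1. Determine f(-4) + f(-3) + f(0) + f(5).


0


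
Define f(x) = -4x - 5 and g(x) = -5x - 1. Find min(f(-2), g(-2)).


f(-2) = 3
g(-2) = 9
min = 3

3


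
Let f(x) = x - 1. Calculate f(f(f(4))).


f(4) = 3
f(3) = 2
f(2) = 1

1


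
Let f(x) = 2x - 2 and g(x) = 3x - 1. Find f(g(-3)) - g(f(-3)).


f(g(-3)) = -22
g(f(-3)) = -25
Difference = 3

3


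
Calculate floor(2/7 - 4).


2/7 = 0.2857
0.2857 - 4 = -3.7143
floor(-3.7143) = -4

-4


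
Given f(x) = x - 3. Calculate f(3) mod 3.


f(3) = 0
0 mod 3 = 0

0


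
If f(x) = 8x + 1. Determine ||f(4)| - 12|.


f(4) = 33
|33| = 33
|33 - 12| = 21

21


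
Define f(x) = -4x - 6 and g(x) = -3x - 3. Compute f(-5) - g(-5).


f(-5) = 14
g(-5) = 12
Difference = 2

2


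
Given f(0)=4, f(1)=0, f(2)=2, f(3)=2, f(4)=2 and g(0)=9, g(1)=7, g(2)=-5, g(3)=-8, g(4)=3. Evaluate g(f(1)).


f(1) = 0
g(0) = 9

9


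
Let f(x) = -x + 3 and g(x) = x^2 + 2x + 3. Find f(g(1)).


g(1) = 6
f(6) = -3

-3


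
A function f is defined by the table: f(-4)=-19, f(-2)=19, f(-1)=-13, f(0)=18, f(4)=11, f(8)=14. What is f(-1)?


Reading from the table at x = -1

-13


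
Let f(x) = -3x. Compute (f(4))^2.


144


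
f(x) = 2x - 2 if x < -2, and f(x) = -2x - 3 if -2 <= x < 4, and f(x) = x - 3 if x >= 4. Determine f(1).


1 satisfies -2 <= x < 4
f(1) = -5

-5


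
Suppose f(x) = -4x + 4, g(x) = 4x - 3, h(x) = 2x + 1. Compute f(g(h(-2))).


h(-2) = -3
g(-3) = -15
f(-15) = 64

64


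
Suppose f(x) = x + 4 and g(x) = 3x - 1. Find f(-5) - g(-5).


f(-5) = -1
g(-5) = -16
Difference = 15

15


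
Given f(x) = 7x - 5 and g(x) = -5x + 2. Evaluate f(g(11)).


g(11) = -53
f(-53) = -376

-376


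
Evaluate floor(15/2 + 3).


15/2 = 7.5
7.5 + 3 = 10.5
floor(10.5) = 10

10


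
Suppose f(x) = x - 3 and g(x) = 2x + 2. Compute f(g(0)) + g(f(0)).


f(g(0)) = -1
g(f(0)) = -4
Sum = -5

-5


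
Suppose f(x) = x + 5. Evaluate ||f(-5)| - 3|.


f(-5) = 0
|0| = 0
|0 - 3| = 3

3


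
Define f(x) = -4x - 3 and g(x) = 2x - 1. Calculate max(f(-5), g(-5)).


f(-5) = 17
g(-5) = -11
max = 17

17


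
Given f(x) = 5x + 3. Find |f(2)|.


f(2) = 13
|13| = 13

13


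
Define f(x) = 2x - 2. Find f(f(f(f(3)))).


18


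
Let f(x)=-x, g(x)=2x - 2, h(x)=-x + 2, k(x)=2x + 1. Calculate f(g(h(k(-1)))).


k(-1) = -1
h(-1) = 3
g(3) = 4
f(4) = -4

-4


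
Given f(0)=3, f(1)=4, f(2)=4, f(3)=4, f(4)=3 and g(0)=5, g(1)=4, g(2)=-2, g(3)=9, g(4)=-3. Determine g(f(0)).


f(0) = 3
g(3) = 9

9


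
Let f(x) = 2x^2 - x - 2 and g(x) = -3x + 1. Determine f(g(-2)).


g(-2) = 7
f(7) = 2*(7)^2 - 1*(7) - 2 = 89

89


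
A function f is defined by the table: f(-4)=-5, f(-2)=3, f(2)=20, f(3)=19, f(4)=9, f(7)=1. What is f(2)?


20


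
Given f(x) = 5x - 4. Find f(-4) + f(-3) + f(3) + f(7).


-1


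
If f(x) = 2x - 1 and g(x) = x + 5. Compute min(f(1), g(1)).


1


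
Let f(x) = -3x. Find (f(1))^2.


f(1) = -3
(-3)^2 = 9

9


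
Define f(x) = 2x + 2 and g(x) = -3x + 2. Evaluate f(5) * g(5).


f(5) = 12
g(5) = -13
Product = -156

-156


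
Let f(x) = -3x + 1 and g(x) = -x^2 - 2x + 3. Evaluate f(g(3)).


37


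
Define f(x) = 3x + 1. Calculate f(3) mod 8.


f(3) = 10
10 mod 8 = 2

2


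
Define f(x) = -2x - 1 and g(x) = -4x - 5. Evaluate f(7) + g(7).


f(7) = -15
g(7) = -33
Sum = -48

-48


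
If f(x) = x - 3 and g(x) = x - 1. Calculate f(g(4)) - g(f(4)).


f(g(4)) = 0
g(f(4)) = 0
Difference = 0

0


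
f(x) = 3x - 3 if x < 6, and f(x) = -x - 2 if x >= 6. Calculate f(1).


0


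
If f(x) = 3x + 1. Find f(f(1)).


f(1) = 4
f(4) = 13

13


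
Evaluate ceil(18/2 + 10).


18/2 = 9
9 + 10 = 19
ceil(19) = 19

19


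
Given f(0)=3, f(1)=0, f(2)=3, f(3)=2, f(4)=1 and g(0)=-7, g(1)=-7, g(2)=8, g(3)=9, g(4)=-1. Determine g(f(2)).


9


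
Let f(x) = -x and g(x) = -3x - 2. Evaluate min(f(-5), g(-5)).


f(-5) = 5
g(-5) = 13
min = 5

5


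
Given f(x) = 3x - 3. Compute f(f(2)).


f(2) = 3
f(3) = 6

6


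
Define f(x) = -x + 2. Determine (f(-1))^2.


9


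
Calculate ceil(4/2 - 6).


4/2 = 2
2 - 6 = -4
ceil(-4) = -4

-4


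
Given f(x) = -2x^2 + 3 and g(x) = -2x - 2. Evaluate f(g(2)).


-69


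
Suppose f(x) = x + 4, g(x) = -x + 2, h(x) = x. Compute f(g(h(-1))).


h(-1) = -1
g(-1) = 3
f(3) = 7

7


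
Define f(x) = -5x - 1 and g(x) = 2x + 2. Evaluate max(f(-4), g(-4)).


f(-4) = 19
g(-4) = -6
max = 19

19


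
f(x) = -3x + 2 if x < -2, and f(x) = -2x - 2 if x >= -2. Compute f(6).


-14


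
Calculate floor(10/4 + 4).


10/4 = 2.5
2.5 + 4 = 6.5
floor(6.5) = 6

6


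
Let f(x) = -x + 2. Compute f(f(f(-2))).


f(-2) = 4
f(4) = -2
f(-2) = 4

4


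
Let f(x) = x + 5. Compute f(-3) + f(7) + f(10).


f(-3) = 2
f(7) = 12
f(10) = 15
Sum = 29

29


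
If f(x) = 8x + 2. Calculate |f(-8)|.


62


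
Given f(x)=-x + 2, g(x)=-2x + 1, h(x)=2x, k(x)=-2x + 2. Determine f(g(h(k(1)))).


k(1) = 0
h(0) = 0
g(0) = 1
f(1) = 1

1


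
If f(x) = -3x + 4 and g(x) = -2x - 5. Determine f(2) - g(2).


f(2) = -2
g(2) = -9
Difference = 7

7


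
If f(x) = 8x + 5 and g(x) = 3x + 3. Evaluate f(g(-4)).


g(-4) = -9
f(-9) = -67

-67


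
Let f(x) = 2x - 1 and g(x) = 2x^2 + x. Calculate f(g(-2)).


g(-2) = 6
f(6) = 11

11


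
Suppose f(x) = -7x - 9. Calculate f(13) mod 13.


f(13) = -100
-100 mod 13 = 4

4


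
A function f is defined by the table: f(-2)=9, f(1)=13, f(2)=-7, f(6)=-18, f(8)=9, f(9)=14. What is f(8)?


Reading from the table at x = 8

9


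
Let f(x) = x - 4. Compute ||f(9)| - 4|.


1


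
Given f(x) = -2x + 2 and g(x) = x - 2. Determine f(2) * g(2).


f(2) = -2
g(2) = 0
Product = 0

0


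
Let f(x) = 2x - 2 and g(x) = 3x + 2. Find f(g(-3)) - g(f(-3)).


f(g(-3)) = -16
g(f(-3)) = -22
Difference = 6

6


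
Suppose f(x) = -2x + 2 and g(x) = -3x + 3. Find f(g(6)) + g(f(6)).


f(g(6)) = 32
g(f(6)) = 33
Sum = 65

65


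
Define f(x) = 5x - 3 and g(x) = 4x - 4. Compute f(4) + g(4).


f(4) = 17
g(4) = 12
Sum = 29

29


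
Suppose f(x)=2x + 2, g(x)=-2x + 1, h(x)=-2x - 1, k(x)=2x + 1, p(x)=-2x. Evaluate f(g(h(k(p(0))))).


p(0) = 0
k(0) = 1
h(1) = -3
g(-3) = 7
f(7) = 16

16


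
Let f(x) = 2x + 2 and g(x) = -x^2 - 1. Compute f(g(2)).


g(2) = -5
f(-5) = -8

-8


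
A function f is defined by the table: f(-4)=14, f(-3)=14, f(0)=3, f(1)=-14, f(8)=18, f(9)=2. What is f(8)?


Reading from the table at x = 8

18


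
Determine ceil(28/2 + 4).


18


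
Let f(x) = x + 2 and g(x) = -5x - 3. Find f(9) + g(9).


f(9) = 11
g(9) = -48
Sum = -37

-37


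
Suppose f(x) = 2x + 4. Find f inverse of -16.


Solve 2x + 4 = -16
x = (-16 - 4) / 2 = -10

-10


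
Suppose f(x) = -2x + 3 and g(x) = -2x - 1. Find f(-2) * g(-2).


21


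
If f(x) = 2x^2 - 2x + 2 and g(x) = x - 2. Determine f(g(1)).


g(1) = -1
f(-1) = 2*(-1)^2 - 2*(-1) + 2 = 6

6


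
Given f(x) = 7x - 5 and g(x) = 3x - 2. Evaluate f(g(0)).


g(0) = -2
f(-2) = -19

-19


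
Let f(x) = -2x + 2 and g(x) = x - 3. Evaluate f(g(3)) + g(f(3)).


f(g(3)) = 2
g(f(3)) = -7
Sum = -5

-5


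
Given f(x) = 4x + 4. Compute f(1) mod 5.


f(1) = 8
8 mod 5 = 3

3


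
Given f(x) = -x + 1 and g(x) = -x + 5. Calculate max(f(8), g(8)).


f(8) = -7
g(8) = -3
max = -3

-3


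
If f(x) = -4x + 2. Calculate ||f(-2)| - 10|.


f(-2) = 10
|10| = 10
|10 - 10| = 0

0


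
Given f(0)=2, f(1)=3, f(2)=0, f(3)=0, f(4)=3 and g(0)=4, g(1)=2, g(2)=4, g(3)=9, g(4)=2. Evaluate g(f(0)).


f(0) = 2
g(2) = 4

4


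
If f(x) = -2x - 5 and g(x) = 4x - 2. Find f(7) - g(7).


f(7) = -19
g(7) = 26
Difference = -45

-45


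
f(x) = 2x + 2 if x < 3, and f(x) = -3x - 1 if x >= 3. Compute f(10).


10 satisfies x >= 3
f(10) = -31

-31


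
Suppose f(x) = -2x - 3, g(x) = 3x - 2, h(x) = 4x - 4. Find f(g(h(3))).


-47


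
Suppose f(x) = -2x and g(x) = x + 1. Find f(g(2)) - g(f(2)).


f(g(2)) = -6
g(f(2)) = -3
Difference = -3

-3


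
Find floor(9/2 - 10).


-6


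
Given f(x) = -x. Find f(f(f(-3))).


f(-3) = 3
f(3) = -3
f(-3) = 3

3


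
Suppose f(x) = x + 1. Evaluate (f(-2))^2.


f(-2) = -1
(-1)^2 = 1

1


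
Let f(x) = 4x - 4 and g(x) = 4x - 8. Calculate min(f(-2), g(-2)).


f(-2) = -12
g(-2) = -16
min = -16

-16


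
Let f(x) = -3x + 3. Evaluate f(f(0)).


f(0) = 3
f(3) = -6

-6


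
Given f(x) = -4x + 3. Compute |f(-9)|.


f(-9) = 39
|39| = 39

39


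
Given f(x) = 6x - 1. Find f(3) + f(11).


f(3) = 17
f(11) = 65
Sum = 82

82


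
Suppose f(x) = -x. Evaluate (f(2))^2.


f(2) = -2
(-2)^2 = 4

4


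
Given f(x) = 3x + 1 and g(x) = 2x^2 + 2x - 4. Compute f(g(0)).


g(0) = -4
f(-4) = -11

-11


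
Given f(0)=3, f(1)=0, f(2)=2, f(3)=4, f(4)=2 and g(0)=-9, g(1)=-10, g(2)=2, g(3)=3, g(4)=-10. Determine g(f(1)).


f(1) = 0
g(0) = -9

-9


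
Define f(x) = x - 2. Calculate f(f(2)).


f(2) = 0
f(0) = -2

-2


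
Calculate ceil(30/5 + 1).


30/5 = 6
6 + 1 = 7
ceil(7) = 7

7


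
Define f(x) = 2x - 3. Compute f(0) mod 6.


f(0) = -3
-3 mod 6 = 3

3


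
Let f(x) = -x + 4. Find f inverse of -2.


Solve -x + 4 = -2
x = (-2 - 4) / (-1) = 6

6


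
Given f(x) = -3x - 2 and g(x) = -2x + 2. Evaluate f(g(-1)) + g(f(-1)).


f(g(-1)) = -14
g(f(-1)) = 0
Sum = -14

-14


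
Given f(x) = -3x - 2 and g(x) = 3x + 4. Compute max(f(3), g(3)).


f(3) = -11
g(3) = 13
max = 13

13


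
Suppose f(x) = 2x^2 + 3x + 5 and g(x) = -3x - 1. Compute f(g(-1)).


g(-1) = 2
f(2) = 2*(2)^2 + 3*(2) + 5 = 19

19


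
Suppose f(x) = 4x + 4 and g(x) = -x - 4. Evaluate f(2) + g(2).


f(2) = 12
g(2) = -6
Sum = 6

6


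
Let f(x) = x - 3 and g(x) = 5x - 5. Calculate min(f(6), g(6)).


f(6) = 3
g(6) = 25
min = 3

3


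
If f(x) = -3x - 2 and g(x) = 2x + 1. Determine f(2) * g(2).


-40


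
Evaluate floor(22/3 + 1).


22/3 = 7.3333
7.3333 + 1 = 8.3333
floor(8.3333) = 8

8


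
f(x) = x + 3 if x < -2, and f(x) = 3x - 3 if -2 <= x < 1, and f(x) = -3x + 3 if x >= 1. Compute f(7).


-18


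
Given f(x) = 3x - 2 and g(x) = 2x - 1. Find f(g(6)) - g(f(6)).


f(g(6)) = 31
g(f(6)) = 31
Difference = 0

0


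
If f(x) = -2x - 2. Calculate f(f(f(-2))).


f(-2) = 2
f(2) = -6
f(-6) = 10

10


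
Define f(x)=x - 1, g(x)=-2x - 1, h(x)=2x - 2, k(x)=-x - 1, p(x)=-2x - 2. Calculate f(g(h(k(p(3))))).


p(3) = -8
k(-8) = 7
h(7) = 12
g(12) = -25
f(-25) = -26

-26


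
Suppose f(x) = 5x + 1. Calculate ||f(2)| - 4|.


f(2) = 11
|11| = 11
|11 - 4| = 7

7


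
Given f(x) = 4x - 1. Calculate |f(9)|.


f(9) = 35
|35| = 35

35


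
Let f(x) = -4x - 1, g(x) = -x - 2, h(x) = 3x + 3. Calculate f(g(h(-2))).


h(-2) = -3
g(-3) = 1
f(1) = -5

-5


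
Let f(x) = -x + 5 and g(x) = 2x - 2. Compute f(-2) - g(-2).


f(-2) = 7
g(-2) = -6
Difference = 13

13


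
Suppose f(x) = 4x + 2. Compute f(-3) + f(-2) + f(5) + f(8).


f(-3) = -10
f(-2) = -6
f(5) = 22
f(8) = 34
Sum = 40

40


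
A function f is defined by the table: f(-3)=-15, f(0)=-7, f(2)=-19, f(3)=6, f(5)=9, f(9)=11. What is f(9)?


Reading from the table at x = 9

11


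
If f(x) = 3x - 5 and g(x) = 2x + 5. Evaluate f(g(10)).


g(10) = 25
f(25) = 70

70


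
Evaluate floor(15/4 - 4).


-1


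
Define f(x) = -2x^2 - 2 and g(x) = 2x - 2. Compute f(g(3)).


-34


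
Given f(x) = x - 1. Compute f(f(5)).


f(5) = 4
f(4) = 3

3


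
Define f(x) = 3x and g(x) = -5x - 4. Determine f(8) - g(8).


68


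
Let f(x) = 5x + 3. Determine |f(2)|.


f(2) = 13
|13| = 13

13


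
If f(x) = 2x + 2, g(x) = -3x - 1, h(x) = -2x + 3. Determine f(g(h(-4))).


h(-4) = 11
g(11) = -34
f(-34) = -66

-66


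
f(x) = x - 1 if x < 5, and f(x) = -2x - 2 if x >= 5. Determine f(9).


-20


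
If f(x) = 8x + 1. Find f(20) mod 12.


f(20) = 161
161 mod 12 = 5

5


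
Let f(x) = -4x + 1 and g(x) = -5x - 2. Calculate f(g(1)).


g(1) = -7
f(-7) = 29

29


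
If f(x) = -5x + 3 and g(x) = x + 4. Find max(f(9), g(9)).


f(9) = -42
g(9) = 13
max = 13

13


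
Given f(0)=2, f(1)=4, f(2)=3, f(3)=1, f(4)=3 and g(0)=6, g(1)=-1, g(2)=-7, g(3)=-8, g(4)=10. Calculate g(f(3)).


f(3) = 1
g(1) = -1

-1


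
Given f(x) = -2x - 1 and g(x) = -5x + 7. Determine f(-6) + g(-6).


48


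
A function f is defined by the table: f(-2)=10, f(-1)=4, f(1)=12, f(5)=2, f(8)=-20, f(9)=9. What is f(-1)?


4


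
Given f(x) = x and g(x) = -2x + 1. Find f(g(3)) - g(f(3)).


f(g(3)) = -5
g(f(3)) = -5
Difference = 0

0


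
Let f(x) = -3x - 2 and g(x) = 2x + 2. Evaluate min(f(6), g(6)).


f(6) = -20
g(6) = 14
min = -20

-20


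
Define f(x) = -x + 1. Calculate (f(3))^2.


f(3) = -2
(-2)^2 = 4

4


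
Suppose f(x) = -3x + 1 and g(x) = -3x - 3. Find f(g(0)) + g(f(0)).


f(g(0)) = 10
g(f(0)) = -6
Sum = 4

4


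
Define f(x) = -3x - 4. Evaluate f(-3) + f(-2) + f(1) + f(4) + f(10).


-50


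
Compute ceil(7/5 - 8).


7/5 = 1.4
1.4 - 8 = -6.6
ceil(-6.6) = -6

-6


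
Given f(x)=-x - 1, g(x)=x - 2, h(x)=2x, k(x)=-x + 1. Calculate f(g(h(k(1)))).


k(1) = 0
h(0) = 0
g(0) = -2
f(-2) = 1

1


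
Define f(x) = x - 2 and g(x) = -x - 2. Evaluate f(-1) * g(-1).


f(-1) = -3
g(-1) = -1
Product = 3

3


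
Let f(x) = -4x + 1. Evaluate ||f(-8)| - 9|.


f(-8) = 33
|33| = 33
|33 - 9| = 24

24


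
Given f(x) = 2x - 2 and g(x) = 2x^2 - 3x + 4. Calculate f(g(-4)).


94


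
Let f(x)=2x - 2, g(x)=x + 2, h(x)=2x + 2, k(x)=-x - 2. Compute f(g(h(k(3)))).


k(3) = -5
h(-5) = -8
g(-8) = -6
f(-6) = -14

-14


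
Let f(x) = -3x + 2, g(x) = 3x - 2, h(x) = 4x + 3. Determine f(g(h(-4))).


h(-4) = -13
g(-13) = -41
f(-41) = 125

125


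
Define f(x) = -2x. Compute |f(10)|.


f(10) = -20
|-20| = 20

20


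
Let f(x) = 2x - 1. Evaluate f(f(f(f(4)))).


f(4) = 7
f(7) = 13
f(13) = 25
f(25) = 49

49


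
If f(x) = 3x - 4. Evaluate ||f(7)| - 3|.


f(7) = 17
|17| = 17
|17 - 3| = 14

14


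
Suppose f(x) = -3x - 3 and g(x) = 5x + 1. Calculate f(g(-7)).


99


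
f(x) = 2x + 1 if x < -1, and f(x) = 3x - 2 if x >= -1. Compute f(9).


9 satisfies x >= -1
f(9) = 25

25


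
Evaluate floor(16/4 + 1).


16/4 = 4
4 + 1 = 5
floor(5) = 5

5


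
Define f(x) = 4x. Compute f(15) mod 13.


f(15) = 60
60 mod 13 = 8

8


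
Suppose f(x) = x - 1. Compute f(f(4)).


f(4) = 3
f(3) = 2

2


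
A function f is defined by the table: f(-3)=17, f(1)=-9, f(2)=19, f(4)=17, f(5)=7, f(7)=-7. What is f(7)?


Reading from the table at x = 7

-7


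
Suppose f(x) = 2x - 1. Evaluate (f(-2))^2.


f(-2) = -5
(-5)^2 = 25

25


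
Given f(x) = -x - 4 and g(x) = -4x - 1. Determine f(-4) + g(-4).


f(-4) = 0
g(-4) = 15
Sum = 15

15


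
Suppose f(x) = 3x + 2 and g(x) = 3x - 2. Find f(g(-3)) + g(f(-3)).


f(g(-3)) = -31
g(f(-3)) = -23
Sum = -54

-54


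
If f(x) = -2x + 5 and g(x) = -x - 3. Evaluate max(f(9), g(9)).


f(9) = -13
g(9) = -12
max = -12

-12


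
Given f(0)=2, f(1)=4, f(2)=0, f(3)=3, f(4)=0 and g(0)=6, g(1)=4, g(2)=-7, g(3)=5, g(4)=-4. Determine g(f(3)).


f(3) = 3
g(3) = 5

5


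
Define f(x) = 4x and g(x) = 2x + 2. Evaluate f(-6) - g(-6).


-14


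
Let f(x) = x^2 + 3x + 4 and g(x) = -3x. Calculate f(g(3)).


58


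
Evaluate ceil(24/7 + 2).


24/7 = 3.4286
3.4286 + 2 = 5.4286
ceil(5.4286) = 6

6


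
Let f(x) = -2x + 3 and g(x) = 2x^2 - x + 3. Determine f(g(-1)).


g(-1) = 6
f(6) = -9

-9


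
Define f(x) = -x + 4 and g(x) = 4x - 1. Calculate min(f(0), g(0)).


f(0) = 4
g(0) = -1
min = -1

-1


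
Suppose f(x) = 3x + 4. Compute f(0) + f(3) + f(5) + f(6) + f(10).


f(0) = 4
f(3) = 13
f(5) = 19
f(6) = 22
f(10) = 34
Sum = 92

92


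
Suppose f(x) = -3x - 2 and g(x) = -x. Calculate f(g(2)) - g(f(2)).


f(g(2)) = 4
g(f(2)) = 8
Difference = -4

-4


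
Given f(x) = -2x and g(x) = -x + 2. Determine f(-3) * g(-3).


30


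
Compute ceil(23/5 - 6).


23/5 = 4.6
4.6 - 6 = -1.4
ceil(-1.4) = -1

-1


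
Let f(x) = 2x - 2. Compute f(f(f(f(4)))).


f(4) = 6
f(6) = 10
f(10) = 18
f(18) = 34

34


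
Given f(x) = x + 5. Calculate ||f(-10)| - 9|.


f(-10) = -5
|-5| = 5
|5 - 9| = 4

4


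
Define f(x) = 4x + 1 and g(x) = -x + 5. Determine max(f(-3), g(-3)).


f(-3) = -11
g(-3) = 8
max = 8

8


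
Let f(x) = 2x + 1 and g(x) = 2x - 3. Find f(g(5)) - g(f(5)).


f(g(5)) = 15
g(f(5)) = 19
Difference = -4

-4


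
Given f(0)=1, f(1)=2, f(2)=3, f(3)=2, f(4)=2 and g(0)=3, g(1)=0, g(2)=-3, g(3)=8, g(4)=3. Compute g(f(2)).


8


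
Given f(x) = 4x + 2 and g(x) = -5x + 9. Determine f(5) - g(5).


f(5) = 22
g(5) = -16
Difference = 38

38


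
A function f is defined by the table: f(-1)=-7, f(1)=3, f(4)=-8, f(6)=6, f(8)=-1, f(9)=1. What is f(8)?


Reading from the table at x = 8

-1


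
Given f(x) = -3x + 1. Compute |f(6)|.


f(6) = -17
|-17| = 17

17


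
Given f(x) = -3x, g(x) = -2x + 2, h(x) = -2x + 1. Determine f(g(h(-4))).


h(-4) = 9
g(9) = -16
f(-16) = 48

48


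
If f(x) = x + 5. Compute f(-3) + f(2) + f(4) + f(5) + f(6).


f(-3) = 2
f(2) = 7
f(4) = 9
f(5) = 10
f(6) = 11
Sum = 39

39


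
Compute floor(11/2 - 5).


11/2 = 5.5
5.5 - 5 = 0.5
floor(0.5) = 0

0


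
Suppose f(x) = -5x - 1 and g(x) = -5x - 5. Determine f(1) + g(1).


f(1) = -6
g(1) = -10
Sum = -16

-16


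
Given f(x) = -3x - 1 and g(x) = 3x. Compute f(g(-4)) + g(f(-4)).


f(g(-4)) = 35
g(f(-4)) = 33
Sum = 68

68


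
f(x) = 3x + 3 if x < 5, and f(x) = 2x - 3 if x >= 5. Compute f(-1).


-1 satisfies x < 5
f(-1) = 0

0


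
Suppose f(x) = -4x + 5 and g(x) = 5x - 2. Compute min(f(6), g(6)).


f(6) = -19
g(6) = 28
min = -19

-19


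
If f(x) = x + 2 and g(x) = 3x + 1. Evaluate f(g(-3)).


g(-3) = -8
f(-8) = -6

-6


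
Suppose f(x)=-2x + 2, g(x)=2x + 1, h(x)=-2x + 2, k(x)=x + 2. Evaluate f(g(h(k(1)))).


k(1) = 3
h(3) = -4
g(-4) = -7
f(-7) = 16

16


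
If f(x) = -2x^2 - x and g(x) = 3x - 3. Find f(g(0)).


g(0) = -3
f(-3) = (-2)*(-3)^2 - 1*(-3) = -15

-15


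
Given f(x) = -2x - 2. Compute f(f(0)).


f(0) = -2
f(-2) = 2

2


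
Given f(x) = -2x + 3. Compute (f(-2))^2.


f(-2) = 7
(7)^2 = 49

49


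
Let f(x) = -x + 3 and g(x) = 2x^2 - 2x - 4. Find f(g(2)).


g(2) = 0
f(0) = 3

3


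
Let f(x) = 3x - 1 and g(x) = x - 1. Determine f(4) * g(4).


f(4) = 11
g(4) = 3
Product = 33

33


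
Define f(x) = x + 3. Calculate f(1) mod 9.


f(1) = 4
4 mod 9 = 4

4


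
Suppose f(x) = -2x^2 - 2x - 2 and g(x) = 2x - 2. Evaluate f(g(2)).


g(2) = 2
f(2) = (-2)*(2)^2 - 2*(2) - 2 = -14

-14


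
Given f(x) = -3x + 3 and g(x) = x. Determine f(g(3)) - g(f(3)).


f(g(3)) = -6
g(f(3)) = -6
Difference = 0

0


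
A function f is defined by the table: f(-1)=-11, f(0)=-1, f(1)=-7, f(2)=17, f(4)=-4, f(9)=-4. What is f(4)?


Reading from the table at x = 4

-4


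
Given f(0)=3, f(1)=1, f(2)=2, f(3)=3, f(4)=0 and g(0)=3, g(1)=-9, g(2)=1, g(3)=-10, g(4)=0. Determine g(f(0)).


f(0) = 3
g(3) = -10

-10


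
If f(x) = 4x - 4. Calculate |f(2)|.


f(2) = 4
|4| = 4

4


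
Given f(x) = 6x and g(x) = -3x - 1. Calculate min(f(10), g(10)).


f(10) = 60
g(10) = -31
min = -31

-31


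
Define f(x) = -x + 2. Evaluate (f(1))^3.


f(1) = 1
(1)^3 = 1

1


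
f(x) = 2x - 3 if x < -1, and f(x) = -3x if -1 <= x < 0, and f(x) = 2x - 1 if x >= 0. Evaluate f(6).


6 satisfies x >= 0
f(6) = 11

11


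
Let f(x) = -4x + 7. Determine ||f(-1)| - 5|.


6


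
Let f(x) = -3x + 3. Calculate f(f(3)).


f(3) = -6
f(-6) = 21

21


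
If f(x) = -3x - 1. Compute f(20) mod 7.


f(20) = -61
-61 mod 7 = 2

2


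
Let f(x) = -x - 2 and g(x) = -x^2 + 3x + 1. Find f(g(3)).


g(3) = 1
f(1) = -3

-3


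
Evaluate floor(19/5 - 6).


19/5 = 3.8
3.8 - 6 = -2.2
floor(-2.2) = -3

-3


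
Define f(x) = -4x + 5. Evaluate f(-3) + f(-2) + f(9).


f(-3) = 17
f(-2) = 13
f(9) = -31
Sum = -1

-1


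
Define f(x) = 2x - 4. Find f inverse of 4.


Solve 2x - 4 = 4
x = (4 + 4) / 2 = 4

4


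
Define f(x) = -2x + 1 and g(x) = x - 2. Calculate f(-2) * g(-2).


f(-2) = 5
g(-2) = -4
Product = -20

-20


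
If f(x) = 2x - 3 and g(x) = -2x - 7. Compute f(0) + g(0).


f(0) = -3
g(0) = -7
Sum = -10

-10


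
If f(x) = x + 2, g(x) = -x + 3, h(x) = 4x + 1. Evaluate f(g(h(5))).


h(5) = 21
g(21) = -18
f(-18) = -16

-16


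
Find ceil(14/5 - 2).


14/5 = 2.8
2.8 - 2 = 0.8
ceil(0.8) = 1

1


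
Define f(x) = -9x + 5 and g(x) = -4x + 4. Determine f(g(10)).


329


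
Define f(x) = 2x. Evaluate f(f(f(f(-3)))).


f(-3) = -6
f(-6) = -12
f(-12) = -24
f(-24) = -48

-48


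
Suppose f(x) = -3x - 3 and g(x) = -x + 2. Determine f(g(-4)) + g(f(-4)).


f(g(-4)) = -21
g(f(-4)) = -7
Sum = -28

-28


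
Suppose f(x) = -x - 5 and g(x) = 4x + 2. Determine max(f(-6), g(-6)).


f(-6) = 1
g(-6) = -22
max = 1

1


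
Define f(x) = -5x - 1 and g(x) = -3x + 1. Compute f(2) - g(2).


f(2) = -11
g(2) = -5
Difference = -6

-6


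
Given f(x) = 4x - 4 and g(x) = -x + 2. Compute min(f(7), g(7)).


f(7) = 24
g(7) = -5
min = -5

-5


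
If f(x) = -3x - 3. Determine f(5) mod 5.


f(5) = -18
-18 mod 5 = 2

2


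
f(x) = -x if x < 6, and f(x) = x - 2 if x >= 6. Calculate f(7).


7 satisfies x >= 6
f(7) = 5

5


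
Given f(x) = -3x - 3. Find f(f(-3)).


f(-3) = 6
f(6) = -21

-21


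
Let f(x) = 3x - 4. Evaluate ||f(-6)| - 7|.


f(-6) = -22
|-22| = 22
|22 - 7| = 15

15


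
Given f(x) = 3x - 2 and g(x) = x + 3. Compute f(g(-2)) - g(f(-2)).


f(g(-2)) = 1
g(f(-2)) = -5
Difference = 6

6


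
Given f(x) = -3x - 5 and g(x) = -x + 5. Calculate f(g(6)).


g(6) = -1
f(-1) = -2

-2


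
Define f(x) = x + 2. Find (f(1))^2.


f(1) = 3
(3)^2 = 9

9


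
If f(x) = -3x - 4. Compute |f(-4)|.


f(-4) = 8
|8| = 8

8


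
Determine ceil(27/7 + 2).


27/7 = 3.8571
3.8571 + 2 = 5.8571
ceil(5.8571) = 6

6


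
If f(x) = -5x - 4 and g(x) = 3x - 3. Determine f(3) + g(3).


f(3) = -19
g(3) = 6
Sum = -13

-13


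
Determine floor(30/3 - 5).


30/3 = 10
10 - 5 = 5
floor(5) = 5

5


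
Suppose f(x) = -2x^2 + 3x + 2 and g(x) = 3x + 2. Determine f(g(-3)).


g(-3) = -7
f(-7) = (-2)*(-7)^2 + 3*(-7) + 2 = -117

-117


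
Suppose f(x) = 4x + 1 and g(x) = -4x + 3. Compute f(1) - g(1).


f(1) = 5
g(1) = -1
Difference = 6

6


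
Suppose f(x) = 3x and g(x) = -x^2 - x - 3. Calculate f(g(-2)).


g(-2) = -5
f(-5) = -15

-15


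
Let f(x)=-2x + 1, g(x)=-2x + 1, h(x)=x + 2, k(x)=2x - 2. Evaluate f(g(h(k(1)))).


k(1) = 0
h(0) = 2
g(2) = -3
f(-3) = 7

7


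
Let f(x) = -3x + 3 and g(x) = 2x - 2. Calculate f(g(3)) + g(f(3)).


f(g(3)) = -9
g(f(3)) = -14
Sum = -23

-23


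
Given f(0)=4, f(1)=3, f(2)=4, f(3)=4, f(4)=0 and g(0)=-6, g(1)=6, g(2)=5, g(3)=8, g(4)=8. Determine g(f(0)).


f(0) = 4
g(4) = 8

8


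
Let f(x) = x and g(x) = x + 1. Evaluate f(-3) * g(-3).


f(-3) = -3
g(-3) = -2
Product = 6

6


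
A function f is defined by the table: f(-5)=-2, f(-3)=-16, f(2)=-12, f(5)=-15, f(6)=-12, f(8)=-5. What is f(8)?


Reading from the table at x = 8

-5


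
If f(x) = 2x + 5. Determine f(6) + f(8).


f(6) = 17
f(8) = 21
Sum = 38

38


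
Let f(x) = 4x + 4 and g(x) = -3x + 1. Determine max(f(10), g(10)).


f(10) = 44
g(10) = -29
max = 44

44


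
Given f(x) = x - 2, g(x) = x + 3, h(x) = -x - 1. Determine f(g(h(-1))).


h(-1) = 0
g(0) = 3
f(3) = 1

1


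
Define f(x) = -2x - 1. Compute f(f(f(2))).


-19


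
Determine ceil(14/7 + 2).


14/7 = 2
2 + 2 = 4
ceil(4) = 4

4


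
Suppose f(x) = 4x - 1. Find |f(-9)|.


f(-9) = -37
|-37| = 37

37


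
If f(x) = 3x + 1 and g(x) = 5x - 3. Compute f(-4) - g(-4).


f(-4) = -11
g(-4) = -23
Difference = 12

12


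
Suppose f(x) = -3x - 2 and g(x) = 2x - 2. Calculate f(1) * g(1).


f(1) = -5
g(1) = 0
Product = 0

0


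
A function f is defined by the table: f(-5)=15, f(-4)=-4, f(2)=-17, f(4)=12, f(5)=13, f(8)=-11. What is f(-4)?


Reading from the table at x = -4

-4


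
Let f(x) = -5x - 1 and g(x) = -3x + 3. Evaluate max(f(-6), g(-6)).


29


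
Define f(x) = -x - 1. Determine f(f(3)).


f(3) = -4
f(-4) = 3

3


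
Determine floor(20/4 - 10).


20/4 = 5
5 - 10 = -5
floor(-5) = -5

-5


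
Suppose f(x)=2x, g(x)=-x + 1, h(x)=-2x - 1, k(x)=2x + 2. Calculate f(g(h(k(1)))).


k(1) = 4
h(4) = -9
g(-9) = 10
f(10) = 20

20


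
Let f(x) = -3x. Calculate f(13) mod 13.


f(13) = -39
-39 mod 13 = 0

0


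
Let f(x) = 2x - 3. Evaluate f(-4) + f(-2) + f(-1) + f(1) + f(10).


f(-4) = -11
f(-2) = -7
f(-1) = -5
f(1) = -1
f(10) = 17
Sum = -7

-7


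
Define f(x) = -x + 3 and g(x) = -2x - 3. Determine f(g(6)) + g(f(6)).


f(g(6)) = 18
g(f(6)) = 3
Sum = 21

21


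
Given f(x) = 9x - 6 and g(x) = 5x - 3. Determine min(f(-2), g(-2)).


f(-2) = -24
g(-2) = -13
min = -24

-24


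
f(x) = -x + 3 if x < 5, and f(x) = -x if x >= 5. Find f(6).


-6


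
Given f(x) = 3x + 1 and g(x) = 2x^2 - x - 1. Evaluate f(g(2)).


g(2) = 5
f(5) = 16

16


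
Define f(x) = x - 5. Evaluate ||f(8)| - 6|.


f(8) = 3
|3| = 3
|3 - 6| = 3

3


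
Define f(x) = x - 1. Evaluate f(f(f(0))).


-3


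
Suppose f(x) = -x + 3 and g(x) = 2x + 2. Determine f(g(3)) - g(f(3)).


-7


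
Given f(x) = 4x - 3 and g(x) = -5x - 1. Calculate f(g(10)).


g(10) = -51
f(-51) = -207

-207


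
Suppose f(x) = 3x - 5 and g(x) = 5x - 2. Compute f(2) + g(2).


9


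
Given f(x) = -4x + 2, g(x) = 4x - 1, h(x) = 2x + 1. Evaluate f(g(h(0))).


h(0) = 1
g(1) = 3
f(3) = -10

-10


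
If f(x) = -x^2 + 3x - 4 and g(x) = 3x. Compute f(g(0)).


g(0) = 0
f(0) = (-1)*(0)^2 + 3*(0) - 4 = -4

-4


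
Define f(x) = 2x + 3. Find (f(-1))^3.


f(-1) = 1
(1)^3 = 1

1


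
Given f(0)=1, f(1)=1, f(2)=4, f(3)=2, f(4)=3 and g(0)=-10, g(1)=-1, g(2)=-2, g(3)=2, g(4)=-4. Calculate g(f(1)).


f(1) = 1
g(1) = -1

-1


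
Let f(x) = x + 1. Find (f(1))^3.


f(1) = 2
(2)^3 = 8

8


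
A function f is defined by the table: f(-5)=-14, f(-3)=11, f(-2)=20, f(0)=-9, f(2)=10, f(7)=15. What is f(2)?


Reading from the table at x = 2

10


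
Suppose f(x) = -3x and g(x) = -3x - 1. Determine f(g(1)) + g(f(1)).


f(g(1)) = 12
g(f(1)) = 8
Sum = 20

20


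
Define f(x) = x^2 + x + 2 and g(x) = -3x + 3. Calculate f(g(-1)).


g(-1) = 6
f(6) = 1*(6)^2 + 1*(6) + 2 = 44

44


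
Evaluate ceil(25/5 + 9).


25/5 = 5
5 + 9 = 14
ceil(14) = 14

14


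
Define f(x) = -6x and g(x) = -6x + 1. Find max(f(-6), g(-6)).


f(-6) = 36
g(-6) = 37
max = 37

37


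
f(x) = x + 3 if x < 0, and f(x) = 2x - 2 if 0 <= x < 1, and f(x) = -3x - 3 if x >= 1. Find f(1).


1 satisfies x >= 1
f(1) = -6

-6


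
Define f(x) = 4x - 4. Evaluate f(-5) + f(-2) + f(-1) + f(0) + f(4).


-36


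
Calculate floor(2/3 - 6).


2/3 = 0.6667
0.6667 - 6 = -5.3333
floor(-5.3333) = -6

-6


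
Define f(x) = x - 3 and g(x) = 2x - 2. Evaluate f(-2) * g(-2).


30


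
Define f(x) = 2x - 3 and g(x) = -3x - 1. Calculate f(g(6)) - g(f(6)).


f(g(6)) = -41
g(f(6)) = -28
Difference = -13

-13


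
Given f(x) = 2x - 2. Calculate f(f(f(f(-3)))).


f(-3) = -8
f(-8) = -18
f(-18) = -38
f(-38) = -78

-78


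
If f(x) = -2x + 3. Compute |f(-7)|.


f(-7) = 17
|17| = 17

17


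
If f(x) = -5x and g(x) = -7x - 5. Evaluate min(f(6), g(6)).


f(6) = -30
g(6) = -47
min = -47

-47


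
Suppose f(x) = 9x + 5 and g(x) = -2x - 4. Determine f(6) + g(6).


f(6) = 59
g(6) = -16
Sum = 43

43


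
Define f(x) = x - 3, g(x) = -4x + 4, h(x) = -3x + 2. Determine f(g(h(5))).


53


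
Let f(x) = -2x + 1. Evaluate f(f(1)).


f(1) = -1
f(-1) = 3

3


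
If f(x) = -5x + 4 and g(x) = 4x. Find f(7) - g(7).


f(7) = -31
g(7) = 28
Difference = -59

-59


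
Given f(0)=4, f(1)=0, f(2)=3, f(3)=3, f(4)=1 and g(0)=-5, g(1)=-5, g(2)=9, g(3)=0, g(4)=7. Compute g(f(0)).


f(0) = 4
g(4) = 7

7


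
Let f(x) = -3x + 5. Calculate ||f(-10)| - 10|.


25


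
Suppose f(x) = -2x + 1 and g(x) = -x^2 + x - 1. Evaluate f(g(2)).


g(2) = -3
f(-3) = 7

7


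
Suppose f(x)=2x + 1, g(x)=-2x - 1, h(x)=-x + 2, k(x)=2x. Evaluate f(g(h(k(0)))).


-9


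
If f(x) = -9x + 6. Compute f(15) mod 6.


f(15) = -129
-129 mod 6 = 3

3


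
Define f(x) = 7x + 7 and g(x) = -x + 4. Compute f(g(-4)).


g(-4) = 8
f(8) = 63

63


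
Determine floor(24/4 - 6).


0


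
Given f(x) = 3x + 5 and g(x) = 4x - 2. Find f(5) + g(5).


38


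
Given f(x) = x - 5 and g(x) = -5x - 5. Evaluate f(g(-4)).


g(-4) = 15
f(15) = 10

10


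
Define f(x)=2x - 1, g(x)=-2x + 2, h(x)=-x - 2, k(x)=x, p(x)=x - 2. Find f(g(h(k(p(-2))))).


p(-2) = -4
k(-4) = -4
h(-4) = 2
g(2) = -2
f(-2) = -5

-5


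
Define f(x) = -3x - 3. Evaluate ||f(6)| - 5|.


16


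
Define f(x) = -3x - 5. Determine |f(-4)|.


f(-4) = 7
|7| = 7

7


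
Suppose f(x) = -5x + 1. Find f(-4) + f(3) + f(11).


-47


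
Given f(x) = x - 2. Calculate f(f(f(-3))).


f(-3) = -5
f(-5) = -7
f(-7) = -9

-9


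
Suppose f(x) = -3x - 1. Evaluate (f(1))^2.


f(1) = -4
(-4)^2 = 16

16


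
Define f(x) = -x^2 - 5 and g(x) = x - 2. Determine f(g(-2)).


g(-2) = -4
f(-4) = (-1)*(-4)^2 - 5 = -21

-21


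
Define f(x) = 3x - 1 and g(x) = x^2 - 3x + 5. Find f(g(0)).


14


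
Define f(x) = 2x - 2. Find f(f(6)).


f(6) = 10
f(10) = 18

18


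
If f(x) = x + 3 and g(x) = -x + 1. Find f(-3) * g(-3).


0


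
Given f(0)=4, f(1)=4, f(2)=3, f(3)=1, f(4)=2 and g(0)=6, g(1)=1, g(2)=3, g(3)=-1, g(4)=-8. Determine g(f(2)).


-1


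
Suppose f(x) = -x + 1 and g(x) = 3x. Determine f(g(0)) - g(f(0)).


f(g(0)) = 1
g(f(0)) = 3
Difference = -2

-2


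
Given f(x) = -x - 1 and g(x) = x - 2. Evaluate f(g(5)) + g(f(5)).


f(g(5)) = -4
g(f(5)) = -8
Sum = -12

-12


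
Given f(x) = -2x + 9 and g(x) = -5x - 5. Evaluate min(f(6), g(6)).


f(6) = -3
g(6) = -35
min = -35

-35


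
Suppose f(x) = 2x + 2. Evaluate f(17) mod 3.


0


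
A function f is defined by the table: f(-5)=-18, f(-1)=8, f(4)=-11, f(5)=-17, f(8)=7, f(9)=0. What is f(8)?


Reading from the table at x = 8

7


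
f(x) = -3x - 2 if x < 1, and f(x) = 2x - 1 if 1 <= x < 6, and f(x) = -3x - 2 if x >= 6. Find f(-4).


-4 satisfies x < 1
f(-4) = 10

10


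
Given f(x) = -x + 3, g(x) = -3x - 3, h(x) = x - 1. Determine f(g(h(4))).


15


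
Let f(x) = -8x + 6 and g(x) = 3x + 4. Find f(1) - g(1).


f(1) = -2
g(1) = 7
Difference = -9

-9


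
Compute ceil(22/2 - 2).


22/2 = 11
11 - 2 = 9
ceil(9) = 9

9


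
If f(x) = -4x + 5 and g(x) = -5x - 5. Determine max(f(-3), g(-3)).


f(-3) = 17
g(-3) = 10
max = 17

17


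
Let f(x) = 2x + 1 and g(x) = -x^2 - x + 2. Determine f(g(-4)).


g(-4) = -10
f(-10) = -19

-19


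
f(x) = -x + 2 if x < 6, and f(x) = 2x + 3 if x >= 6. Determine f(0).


0 satisfies x < 6
f(0) = 2

2


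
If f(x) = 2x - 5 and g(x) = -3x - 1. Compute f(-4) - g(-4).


f(-4) = -13
g(-4) = 11
Difference = -24

-24


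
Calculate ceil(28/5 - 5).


28/5 = 5.6
5.6 - 5 = 0.6
ceil(0.6) = 1

1


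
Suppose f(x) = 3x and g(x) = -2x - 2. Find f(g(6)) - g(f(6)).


f(g(6)) = -42
g(f(6)) = -38
Difference = -4

-4


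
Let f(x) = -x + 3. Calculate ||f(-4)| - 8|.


f(-4) = 7
|7| = 7
|7 - 8| = 1

1


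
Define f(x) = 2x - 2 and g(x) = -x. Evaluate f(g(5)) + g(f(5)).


-20


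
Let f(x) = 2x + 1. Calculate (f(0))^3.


f(0) = 1
(1)^3 = 1

1


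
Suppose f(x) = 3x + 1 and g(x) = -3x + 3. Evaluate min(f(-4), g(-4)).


f(-4) = -11
g(-4) = 15
min = -11

-11


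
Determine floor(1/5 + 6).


1/5 = 0.2
0.2 + 6 = 6.2
floor(6.2) = 6

6


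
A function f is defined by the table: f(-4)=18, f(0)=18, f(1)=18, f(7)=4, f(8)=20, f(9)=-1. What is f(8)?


Reading from the table at x = 8

20


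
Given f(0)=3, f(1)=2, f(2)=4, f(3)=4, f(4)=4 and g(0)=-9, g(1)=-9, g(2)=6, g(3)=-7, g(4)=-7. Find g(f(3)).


f(3) = 4
g(4) = -7

-7


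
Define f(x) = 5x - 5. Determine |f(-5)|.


30


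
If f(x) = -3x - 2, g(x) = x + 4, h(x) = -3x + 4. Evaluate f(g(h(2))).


h(2) = -2
g(-2) = 2
f(2) = -8

-8


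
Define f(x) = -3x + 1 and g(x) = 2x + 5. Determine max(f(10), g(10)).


f(10) = -29
g(10) = 25
max = 25

25


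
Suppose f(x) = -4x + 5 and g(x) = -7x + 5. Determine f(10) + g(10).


f(10) = -35
g(10) = -65
Sum = -100

-100


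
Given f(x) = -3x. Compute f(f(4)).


f(4) = -12
f(-12) = 36

36


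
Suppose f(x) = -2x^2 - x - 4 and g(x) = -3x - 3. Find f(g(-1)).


g(-1) = 0
f(0) = (-2)*(0)^2 - 1*(0) - 4 = -4

-4


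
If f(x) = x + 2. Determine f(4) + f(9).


f(4) = 6
f(9) = 11
Sum = 17

17


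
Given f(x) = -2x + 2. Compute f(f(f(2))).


-10


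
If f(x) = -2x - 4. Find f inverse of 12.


Solve -2x - 4 = 12
x = (12 + 4) / (-2) = -8

-8


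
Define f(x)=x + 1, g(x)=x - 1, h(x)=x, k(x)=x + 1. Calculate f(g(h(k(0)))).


1


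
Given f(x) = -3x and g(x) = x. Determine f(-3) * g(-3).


f(-3) = 9
g(-3) = -3
Product = -27

-27


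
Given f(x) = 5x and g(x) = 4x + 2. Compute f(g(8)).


170


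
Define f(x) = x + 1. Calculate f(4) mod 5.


f(4) = 5
5 mod 5 = 0

0


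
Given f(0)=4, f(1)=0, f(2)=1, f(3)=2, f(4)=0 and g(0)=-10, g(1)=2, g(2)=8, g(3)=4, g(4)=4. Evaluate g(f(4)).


f(4) = 0
g(0) = -10

-10


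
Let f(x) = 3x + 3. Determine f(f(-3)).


-15


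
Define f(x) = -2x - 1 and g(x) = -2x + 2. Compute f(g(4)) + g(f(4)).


f(g(4)) = 11
g(f(4)) = 20
Sum = 31

31
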